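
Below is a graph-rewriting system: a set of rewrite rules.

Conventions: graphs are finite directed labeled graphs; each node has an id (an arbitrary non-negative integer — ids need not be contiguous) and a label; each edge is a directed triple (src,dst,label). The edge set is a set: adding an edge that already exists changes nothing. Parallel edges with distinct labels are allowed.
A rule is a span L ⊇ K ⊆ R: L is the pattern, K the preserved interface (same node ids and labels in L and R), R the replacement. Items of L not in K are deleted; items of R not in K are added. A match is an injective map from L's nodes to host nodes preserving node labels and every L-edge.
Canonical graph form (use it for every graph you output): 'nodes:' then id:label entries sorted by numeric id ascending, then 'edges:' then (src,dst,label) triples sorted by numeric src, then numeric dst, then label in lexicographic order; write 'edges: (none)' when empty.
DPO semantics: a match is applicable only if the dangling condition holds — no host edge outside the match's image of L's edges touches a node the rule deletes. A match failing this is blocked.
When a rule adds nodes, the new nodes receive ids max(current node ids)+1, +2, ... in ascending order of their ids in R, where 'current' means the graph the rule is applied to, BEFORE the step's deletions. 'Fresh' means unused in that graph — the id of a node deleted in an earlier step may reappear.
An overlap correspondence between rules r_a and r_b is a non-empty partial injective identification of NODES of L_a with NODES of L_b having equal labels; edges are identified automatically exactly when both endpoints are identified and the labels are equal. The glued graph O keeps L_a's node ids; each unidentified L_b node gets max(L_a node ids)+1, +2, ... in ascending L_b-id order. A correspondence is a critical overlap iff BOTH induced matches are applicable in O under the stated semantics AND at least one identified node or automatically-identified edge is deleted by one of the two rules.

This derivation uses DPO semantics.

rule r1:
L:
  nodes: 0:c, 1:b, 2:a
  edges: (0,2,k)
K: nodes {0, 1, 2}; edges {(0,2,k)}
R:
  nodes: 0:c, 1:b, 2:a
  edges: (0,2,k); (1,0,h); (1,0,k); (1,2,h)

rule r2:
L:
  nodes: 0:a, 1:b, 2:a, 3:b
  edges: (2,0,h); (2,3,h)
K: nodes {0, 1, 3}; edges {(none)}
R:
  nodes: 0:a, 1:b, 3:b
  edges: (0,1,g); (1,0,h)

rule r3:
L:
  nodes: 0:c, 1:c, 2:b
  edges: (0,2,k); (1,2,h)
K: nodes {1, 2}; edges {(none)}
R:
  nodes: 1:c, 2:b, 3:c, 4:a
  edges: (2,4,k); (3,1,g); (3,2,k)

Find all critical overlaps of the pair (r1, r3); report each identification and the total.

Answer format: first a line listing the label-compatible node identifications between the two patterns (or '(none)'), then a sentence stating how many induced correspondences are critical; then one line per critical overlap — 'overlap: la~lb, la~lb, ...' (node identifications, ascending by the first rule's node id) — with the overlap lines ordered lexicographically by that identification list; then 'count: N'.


label-compatible node identifications between L(r1) and L(r3): 0~0, 0~1, 1~2
0 of the induced correspondences are critical overlaps of r1 and r3.
count: 0


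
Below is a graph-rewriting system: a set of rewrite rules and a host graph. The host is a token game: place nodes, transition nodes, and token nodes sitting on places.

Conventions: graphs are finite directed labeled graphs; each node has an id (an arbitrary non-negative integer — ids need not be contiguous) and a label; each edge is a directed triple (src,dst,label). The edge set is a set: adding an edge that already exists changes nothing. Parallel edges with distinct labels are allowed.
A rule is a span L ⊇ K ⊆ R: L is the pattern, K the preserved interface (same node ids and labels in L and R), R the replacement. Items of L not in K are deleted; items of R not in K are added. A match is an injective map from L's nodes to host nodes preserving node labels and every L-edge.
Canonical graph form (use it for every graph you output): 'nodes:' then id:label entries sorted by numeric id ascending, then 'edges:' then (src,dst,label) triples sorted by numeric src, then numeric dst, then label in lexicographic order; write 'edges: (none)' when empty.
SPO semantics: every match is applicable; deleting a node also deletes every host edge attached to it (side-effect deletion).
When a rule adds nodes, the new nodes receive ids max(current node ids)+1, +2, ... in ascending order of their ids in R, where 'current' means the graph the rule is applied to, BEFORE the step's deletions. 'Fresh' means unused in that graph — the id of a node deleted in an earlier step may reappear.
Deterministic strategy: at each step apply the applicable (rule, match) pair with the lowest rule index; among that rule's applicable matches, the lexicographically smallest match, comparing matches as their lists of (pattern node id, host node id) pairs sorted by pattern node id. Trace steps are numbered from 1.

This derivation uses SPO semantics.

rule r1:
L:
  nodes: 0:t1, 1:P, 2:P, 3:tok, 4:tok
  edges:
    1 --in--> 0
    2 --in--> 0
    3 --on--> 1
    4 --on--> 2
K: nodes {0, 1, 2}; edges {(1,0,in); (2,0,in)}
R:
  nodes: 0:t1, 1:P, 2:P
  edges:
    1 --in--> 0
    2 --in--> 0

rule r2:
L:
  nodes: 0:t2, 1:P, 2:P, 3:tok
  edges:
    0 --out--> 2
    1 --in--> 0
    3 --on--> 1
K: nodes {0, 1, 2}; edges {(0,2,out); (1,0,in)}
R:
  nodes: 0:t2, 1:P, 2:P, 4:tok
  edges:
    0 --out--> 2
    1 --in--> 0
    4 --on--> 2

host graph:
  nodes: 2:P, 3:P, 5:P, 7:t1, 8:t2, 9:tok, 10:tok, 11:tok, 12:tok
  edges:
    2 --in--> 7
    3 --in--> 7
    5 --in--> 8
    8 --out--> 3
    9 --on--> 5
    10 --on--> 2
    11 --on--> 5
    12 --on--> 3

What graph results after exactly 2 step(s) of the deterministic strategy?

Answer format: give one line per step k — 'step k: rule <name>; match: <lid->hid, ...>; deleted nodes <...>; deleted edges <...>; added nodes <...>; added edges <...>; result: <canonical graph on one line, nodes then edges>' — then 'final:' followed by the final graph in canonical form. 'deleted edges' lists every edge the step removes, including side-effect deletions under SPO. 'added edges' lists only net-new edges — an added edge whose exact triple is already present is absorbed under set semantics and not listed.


step 1: rule r1; match: 0->7, 1->2, 2->3, 3->10, 4->12; deleted nodes 10, 12; deleted edges (10,2,on); (12,3,on); added nodes (none); added edges (none); result: nodes: 2:P, 3:P, 5:P, 7:t1, 8:t2, 9:tok, 11:tok edges: (2,7,in); (3,7,in); (5,8,in); (8,3,out); (9,5,on); (11,5,on)
step 2: rule r2; match: 0->8, 1->5, 2->3, 3->9; deleted nodes 9; deleted edges (9,5,on); added nodes 12; added edges (12,3,on); result: nodes: 2:P, 3:P, 5:P, 7:t1, 8:t2, 11:tok, 12:tok edges: (2,7,in); (3,7,in); (5,8,in); (8,3,out); (11,5,on); (12,3,on)
final:
nodes: 2:P, 3:P, 5:P, 7:t1, 8:t2, 11:tok, 12:tok
edges: (2,7,in); (3,7,in); (5,8,in); (8,3,out); (11,5,on); (12,3,on)


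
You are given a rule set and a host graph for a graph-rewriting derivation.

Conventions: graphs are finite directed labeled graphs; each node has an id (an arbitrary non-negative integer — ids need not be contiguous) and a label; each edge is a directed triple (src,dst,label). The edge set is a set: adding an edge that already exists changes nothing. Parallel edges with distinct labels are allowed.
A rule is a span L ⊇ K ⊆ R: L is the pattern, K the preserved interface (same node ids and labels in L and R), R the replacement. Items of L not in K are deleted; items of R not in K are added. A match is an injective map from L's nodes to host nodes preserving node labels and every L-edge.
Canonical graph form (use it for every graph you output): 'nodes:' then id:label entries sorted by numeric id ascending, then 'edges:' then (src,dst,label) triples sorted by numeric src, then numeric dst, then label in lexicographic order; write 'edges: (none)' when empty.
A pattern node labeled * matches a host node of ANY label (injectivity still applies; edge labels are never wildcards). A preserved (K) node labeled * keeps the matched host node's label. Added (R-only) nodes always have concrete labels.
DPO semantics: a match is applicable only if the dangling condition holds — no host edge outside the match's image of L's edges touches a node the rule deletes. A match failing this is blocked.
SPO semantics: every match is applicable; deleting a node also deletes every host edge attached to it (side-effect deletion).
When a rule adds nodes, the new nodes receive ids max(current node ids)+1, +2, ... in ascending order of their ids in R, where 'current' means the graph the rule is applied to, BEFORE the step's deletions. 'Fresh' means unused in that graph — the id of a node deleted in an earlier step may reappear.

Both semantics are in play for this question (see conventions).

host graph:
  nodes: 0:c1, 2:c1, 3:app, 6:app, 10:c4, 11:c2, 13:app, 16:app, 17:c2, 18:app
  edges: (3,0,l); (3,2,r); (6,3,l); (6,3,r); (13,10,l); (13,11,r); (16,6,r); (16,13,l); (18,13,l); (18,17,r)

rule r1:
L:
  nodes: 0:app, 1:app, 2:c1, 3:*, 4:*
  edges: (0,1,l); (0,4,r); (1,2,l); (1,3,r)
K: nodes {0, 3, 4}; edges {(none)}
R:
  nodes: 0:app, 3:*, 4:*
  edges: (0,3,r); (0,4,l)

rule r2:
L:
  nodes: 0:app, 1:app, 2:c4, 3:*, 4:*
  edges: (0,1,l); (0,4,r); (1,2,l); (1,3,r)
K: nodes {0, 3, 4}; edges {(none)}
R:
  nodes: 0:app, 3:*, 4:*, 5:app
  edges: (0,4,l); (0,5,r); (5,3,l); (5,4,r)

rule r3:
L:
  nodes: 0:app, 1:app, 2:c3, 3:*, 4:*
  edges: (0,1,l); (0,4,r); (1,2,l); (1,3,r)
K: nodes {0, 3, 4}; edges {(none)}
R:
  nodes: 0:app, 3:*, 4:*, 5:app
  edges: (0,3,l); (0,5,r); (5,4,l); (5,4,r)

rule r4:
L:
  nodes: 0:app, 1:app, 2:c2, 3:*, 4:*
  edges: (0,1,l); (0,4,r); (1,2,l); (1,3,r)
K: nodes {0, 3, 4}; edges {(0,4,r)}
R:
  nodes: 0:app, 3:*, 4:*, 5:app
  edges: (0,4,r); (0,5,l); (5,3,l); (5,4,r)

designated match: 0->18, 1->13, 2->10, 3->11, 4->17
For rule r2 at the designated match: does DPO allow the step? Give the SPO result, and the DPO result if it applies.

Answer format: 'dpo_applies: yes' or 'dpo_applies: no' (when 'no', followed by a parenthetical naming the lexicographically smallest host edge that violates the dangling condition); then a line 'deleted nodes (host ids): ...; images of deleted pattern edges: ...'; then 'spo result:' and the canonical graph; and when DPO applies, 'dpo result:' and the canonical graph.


dpo_applies: no
(the rule deletes node 13, which keeps host edge (16,13,l) outside the match image — the dangling condition fails, DPO blocks; SPO proceeds and side-deletes such edges)
deleted nodes (host ids): 10, 13; images of deleted pattern edges: (13,10,l); (13,11,r); (18,13,l); (18,17,r)
spo result:
nodes: 0:c1, 2:c1, 3:app, 6:app, 11:c2, 16:app, 17:c2, 18:app, 19:app
edges: (3,0,l); (3,2,r); (6,3,l); (6,3,r); (16,6,r); (18,17,l); (18,19,r); (19,11,l); (19,17,r)


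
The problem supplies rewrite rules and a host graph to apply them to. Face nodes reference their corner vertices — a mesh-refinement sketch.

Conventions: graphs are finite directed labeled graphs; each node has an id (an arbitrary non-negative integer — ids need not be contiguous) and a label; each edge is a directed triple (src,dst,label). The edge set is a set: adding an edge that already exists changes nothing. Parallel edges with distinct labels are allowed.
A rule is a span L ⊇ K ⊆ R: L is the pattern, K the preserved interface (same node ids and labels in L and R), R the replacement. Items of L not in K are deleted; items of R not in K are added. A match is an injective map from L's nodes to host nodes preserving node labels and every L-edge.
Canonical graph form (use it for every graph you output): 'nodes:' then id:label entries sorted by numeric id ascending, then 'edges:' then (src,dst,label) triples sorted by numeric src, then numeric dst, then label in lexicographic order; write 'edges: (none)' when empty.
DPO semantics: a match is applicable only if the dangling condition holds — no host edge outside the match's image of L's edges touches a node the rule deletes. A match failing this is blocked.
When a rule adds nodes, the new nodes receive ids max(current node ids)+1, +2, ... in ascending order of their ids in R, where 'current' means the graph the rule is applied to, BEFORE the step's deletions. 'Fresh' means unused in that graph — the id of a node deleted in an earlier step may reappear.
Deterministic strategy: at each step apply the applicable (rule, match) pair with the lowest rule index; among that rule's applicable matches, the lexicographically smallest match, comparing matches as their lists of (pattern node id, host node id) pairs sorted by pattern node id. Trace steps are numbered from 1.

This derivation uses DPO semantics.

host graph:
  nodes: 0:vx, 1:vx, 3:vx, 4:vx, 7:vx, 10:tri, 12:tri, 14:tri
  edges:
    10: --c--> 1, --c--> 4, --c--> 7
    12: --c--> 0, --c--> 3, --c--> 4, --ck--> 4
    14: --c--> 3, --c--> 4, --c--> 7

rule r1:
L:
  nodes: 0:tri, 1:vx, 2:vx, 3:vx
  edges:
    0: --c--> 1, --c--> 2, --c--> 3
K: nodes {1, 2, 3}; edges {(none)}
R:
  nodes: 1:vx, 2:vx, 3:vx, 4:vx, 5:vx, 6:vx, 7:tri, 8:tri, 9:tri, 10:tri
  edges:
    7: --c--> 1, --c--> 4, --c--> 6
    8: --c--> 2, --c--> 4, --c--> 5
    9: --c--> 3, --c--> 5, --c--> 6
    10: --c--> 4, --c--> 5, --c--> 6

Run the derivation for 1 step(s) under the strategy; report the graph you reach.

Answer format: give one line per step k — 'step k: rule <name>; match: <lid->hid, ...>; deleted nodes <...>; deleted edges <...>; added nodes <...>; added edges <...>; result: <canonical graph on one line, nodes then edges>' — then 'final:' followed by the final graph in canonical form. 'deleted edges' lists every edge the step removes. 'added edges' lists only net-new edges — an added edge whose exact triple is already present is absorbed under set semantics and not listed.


step 1: rule r1; match: 0->10, 1->1, 2->4, 3->7; deleted nodes 10; deleted edges (10,1,c); (10,4,c); (10,7,c); added nodes 15, 16, 17, 18, 19, 20, 21; added edges (18,1,c); (18,15,c); (18,17,c); (19,4,c); (19,15,c); (19,16,c); (20,7,c); (20,16,c); (20,17,c); (21,15,c); (21,16,c); (21,17,c); result: nodes: 0:vx, 1:vx, 3:vx, 4:vx, 7:vx, 12:tri, 14:tri, 15:vx, 16:vx, 17:vx, 18:tri, 19:tri, 20:tri, 21:tri edges: (12,0,c); (12,3,c); (12,4,c); (12,4,ck); (14,3,c); (14,4,c); (14,7,c); (18,1,c); (18,15,c); (18,17,c); (19,4,c); (19,15,c); (19,16,c); (20,7,c); (20,16,c); (20,17,c); (21,15,c); (21,16,c); (21,17,c)
final:
nodes: 0:vx, 1:vx, 3:vx, 4:vx, 7:vx, 12:tri, 14:tri, 15:vx, 16:vx, 17:vx, 18:tri, 19:tri, 20:tri, 21:tri
edges: (12,0,c); (12,3,c); (12,4,c); (12,4,ck); (14,3,c); (14,4,c); (14,7,c); (18,1,c); (18,15,c); (18,17,c); (19,4,c); (19,15,c); (19,16,c); (20,7,c); (20,16,c); (20,17,c); (21,15,c); (21,16,c); (21,17,c)


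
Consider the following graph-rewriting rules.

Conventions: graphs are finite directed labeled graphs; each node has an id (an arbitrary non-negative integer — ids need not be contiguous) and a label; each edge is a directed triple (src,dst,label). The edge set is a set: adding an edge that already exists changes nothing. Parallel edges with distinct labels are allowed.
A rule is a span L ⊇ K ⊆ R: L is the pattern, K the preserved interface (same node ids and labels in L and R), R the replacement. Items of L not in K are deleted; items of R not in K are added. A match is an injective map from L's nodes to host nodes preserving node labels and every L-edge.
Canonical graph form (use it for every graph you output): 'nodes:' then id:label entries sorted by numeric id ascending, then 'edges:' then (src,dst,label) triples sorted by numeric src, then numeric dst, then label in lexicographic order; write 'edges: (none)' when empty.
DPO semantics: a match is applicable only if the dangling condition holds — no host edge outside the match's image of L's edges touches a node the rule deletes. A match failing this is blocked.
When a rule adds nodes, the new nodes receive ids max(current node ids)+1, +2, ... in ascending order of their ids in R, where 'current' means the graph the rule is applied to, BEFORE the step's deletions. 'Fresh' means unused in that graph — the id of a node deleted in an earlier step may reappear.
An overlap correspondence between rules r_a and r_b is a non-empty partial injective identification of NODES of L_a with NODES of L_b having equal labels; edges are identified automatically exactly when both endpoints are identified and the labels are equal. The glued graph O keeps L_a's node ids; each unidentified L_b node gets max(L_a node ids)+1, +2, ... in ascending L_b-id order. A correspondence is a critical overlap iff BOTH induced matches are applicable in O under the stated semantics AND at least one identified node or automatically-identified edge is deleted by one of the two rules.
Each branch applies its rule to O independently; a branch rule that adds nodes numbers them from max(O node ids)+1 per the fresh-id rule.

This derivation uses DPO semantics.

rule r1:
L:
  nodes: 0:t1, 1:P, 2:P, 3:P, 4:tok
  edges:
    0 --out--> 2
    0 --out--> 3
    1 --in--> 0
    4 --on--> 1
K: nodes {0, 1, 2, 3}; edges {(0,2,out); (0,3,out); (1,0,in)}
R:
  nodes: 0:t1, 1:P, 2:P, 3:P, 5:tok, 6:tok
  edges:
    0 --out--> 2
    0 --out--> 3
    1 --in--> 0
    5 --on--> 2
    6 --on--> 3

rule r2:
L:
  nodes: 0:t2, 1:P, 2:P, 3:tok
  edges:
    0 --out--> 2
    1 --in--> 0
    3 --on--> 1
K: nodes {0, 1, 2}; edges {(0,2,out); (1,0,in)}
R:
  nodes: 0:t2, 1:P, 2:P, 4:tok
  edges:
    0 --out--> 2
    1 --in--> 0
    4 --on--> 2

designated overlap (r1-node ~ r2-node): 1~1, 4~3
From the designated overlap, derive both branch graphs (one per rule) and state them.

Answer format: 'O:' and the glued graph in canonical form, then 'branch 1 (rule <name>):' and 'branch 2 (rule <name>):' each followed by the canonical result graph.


O:
nodes: 0:t1, 1:P, 2:P, 3:P, 4:tok, 5:t2, 6:P
edges: (0,2,out); (0,3,out); (1,0,in); (1,5,in); (4,1,on); (5,6,out)
branch 1 (rule r1):
nodes: 0:t1, 1:P, 2:P, 3:P, 5:t2, 6:P, 7:tok, 8:tok
edges: (0,2,out); (0,3,out); (1,0,in); (1,5,in); (5,6,out); (7,2,on); (8,3,on)
branch 2 (rule r2):
nodes: 0:t1, 1:P, 2:P, 3:P, 5:t2, 6:P, 7:tok
edges: (0,2,out); (0,3,out); (1,0,in); (1,5,in); (5,6,out); (7,6,on)


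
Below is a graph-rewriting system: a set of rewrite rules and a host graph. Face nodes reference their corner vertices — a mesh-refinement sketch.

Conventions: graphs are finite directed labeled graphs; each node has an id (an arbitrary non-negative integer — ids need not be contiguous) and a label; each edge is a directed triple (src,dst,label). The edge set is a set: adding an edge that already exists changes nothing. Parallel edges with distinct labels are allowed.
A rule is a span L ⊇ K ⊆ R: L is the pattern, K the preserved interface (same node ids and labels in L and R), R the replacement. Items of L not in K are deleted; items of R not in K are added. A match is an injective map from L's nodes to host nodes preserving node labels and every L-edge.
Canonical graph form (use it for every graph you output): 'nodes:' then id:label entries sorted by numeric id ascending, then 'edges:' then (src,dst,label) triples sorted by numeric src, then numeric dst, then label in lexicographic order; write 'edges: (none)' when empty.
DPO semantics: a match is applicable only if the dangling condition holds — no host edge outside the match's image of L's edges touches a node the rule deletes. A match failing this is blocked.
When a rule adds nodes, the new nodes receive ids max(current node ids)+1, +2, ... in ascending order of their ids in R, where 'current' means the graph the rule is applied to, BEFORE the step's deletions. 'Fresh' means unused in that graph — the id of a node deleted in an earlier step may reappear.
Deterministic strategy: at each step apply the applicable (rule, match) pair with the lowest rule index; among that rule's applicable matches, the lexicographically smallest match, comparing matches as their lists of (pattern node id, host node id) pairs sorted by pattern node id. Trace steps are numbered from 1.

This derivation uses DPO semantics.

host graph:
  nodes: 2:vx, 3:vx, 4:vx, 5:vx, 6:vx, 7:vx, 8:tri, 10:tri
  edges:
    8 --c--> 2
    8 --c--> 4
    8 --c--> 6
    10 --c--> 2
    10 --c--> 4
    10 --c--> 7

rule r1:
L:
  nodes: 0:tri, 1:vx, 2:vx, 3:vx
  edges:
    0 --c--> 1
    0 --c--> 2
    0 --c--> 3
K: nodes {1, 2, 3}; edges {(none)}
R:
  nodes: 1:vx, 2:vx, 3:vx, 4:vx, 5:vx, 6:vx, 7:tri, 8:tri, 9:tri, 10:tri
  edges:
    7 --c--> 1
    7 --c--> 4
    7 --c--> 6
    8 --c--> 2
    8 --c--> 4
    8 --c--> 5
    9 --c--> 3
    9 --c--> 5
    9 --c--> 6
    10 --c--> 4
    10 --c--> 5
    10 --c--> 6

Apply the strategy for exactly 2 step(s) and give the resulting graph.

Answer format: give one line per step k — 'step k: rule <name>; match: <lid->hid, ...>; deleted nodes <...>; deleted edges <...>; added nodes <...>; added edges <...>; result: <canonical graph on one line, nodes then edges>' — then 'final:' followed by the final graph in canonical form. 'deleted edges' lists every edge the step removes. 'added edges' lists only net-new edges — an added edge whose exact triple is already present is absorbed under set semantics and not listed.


step 1: rule r1; match: 0->8, 1->2, 2->4, 3->6; deleted nodes 8; deleted edges (8,2,c); (8,4,c); (8,6,c); added nodes 11, 12, 13, 14, 15, 16, 17; added edges (14,2,c); (14,11,c); (14,13,c); (15,4,c); (15,11,c); (15,12,c); (16,6,c); (16,12,c); (16,13,c); (17,11,c); (17,12,c); (17,13,c); result: nodes: 2:vx, 3:vx, 4:vx, 5:vx, 6:vx, 7:vx, 10:tri, 11:vx, 12:vx, 13:vx, 14:tri, 15:tri, 16:tri, 17:tri edges: (10,2,c); (10,4,c); (10,7,c); (14,2,c); (14,11,c); (14,13,c); (15,4,c); (15,11,c); (15,12,c); (16,6,c); (16,12,c); (16,13,c); (17,11,c); (17,12,c); (17,13,c)
step 2: rule r1; match: 0->10, 1->2, 2->4, 3->7; deleted nodes 10; deleted edges (10,2,c); (10,4,c); (10,7,c); added nodes 18, 19, 20, 21, 22, 23, 24; added edges (21,2,c); (21,18,c); (21,20,c); (22,4,c); (22,18,c); (22,19,c); (23,7,c); (23,19,c); (23,20,c); (24,18,c); (24,19,c); (24,20,c); result: nodes: 2:vx, 3:vx, 4:vx, 5:vx, 6:vx, 7:vx, 11:vx, 12:vx, 13:vx, 14:tri, 15:tri, 16:tri, 17:tri, 18:vx, 19:vx, 20:vx, 21:tri, 22:tri, 23:tri, 24:tri edges: (14,2,c); (14,11,c); (14,13,c); (15,4,c); (15,11,c); (15,12,c); (16,6,c); (16,12,c); (16,13,c); (17,11,c); (17,12,c); (17,13,c); (21,2,c); (21,18,c); (21,20,c); (22,4,c); (22,18,c); (22,19,c); (23,7,c); (23,19,c); (23,20,c); (24,18,c); (24,19,c); (24,20,c)
final:
nodes: 2:vx, 3:vx, 4:vx, 5:vx, 6:vx, 7:vx, 11:vx, 12:vx, 13:vx, 14:tri, 15:tri, 16:tri, 17:tri, 18:vx, 19:vx, 20:vx, 21:tri, 22:tri, 23:tri, 24:tri
edges: (14,2,c); (14,11,c); (14,13,c); (15,4,c); (15,11,c); (15,12,c); (16,6,c); (16,12,c); (16,13,c); (17,11,c); (17,12,c); (17,13,c); (21,2,c); (21,18,c); (21,20,c); (22,4,c); (22,18,c); (22,19,c); (23,7,c); (23,19,c); (23,20,c); (24,18,c); (24,19,c); (24,20,c)


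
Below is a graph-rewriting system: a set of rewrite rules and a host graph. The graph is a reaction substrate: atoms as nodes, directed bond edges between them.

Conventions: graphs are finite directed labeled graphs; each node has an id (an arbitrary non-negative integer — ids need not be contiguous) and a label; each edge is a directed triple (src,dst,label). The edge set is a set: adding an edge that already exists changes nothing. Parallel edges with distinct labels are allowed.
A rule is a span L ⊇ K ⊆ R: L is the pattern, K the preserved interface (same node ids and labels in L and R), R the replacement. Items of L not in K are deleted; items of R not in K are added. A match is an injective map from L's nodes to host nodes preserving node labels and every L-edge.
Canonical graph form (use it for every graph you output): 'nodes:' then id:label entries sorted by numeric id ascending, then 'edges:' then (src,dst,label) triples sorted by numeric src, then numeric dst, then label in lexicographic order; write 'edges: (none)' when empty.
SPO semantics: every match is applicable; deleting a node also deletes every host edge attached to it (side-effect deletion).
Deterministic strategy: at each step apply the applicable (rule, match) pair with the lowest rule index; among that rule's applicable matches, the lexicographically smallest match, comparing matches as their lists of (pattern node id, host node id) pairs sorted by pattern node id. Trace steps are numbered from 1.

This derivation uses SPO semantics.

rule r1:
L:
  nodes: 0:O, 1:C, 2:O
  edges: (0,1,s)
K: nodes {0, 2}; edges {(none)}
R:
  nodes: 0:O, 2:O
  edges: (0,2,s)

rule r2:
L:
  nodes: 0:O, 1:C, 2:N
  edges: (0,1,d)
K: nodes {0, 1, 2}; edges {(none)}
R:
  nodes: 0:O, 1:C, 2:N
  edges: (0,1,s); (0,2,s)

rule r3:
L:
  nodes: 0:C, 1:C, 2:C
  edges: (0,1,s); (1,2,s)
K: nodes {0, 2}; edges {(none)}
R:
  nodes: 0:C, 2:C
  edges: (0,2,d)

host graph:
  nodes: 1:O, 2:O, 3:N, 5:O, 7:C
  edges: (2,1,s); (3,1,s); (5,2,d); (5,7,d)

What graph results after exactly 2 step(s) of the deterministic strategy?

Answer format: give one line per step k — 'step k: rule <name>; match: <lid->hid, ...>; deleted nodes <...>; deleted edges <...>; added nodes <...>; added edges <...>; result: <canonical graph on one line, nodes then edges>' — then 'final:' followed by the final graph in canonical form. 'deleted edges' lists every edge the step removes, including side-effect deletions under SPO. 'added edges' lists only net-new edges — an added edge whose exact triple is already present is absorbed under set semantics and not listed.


step 1: rule r2; match: 0->5, 1->7, 2->3; deleted nodes (none); deleted edges (5,7,d); added nodes (none); added edges (5,3,s); (5,7,s); result: nodes: 1:O, 2:O, 3:N, 5:O, 7:C edges: (2,1,s); (3,1,s); (5,2,d); (5,3,s); (5,7,s)
step 2: rule r1; match: 0->5, 1->7, 2->1; deleted nodes 7; deleted edges (5,7,s); added nodes (none); added edges (5,1,s); result: nodes: 1:O, 2:O, 3:N, 5:O edges: (2,1,s); (3,1,s); (5,1,s); (5,2,d); (5,3,s)
final:
nodes: 1:O, 2:O, 3:N, 5:O
edges: (2,1,s); (3,1,s); (5,1,s); (5,2,d); (5,3,s)


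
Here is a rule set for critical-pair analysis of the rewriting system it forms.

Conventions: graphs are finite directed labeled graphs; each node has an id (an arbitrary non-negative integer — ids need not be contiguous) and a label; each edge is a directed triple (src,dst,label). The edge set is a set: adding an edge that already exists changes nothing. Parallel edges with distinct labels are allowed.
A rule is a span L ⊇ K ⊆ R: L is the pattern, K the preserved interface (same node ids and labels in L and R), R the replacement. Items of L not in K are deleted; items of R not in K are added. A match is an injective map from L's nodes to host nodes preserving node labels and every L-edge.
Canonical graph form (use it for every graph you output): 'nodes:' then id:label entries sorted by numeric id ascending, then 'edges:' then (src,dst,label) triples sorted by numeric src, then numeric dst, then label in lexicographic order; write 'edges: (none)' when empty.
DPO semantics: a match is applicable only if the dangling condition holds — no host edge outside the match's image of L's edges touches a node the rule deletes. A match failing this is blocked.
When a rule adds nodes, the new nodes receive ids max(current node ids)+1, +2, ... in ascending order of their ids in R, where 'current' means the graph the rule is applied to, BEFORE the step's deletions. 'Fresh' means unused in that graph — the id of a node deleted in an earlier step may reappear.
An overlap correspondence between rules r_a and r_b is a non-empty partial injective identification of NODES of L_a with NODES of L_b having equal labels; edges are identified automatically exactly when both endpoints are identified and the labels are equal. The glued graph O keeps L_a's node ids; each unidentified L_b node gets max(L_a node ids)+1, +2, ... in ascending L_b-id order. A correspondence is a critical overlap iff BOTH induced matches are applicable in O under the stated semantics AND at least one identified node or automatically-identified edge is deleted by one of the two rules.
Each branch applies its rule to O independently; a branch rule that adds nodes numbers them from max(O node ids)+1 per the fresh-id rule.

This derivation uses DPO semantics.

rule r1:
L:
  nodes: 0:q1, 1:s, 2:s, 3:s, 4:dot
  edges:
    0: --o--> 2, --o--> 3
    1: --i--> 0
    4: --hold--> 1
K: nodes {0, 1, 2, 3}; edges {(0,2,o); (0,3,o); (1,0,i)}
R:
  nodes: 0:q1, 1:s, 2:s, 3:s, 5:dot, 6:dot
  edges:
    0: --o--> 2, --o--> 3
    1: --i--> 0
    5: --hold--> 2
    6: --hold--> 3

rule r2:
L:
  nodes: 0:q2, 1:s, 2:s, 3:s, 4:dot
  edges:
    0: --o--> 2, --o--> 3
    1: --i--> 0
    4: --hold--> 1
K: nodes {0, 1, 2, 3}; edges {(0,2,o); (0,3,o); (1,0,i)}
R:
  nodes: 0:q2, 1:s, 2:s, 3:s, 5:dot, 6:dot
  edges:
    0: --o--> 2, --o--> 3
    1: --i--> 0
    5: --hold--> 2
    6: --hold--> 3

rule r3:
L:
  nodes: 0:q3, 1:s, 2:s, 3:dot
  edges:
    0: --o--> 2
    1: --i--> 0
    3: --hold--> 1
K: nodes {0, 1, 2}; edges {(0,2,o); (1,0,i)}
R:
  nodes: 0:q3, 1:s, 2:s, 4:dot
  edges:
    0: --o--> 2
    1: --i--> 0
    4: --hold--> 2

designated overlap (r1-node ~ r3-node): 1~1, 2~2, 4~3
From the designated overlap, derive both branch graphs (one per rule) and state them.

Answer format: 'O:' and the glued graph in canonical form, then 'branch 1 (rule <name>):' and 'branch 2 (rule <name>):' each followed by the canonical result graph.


O:
nodes: 0:q1, 1:s, 2:s, 3:s, 4:dot, 5:q3
edges: (0,2,o); (0,3,o); (1,0,i); (1,5,i); (4,1,hold); (5,2,o)
branch 1 (rule r1):
nodes: 0:q1, 1:s, 2:s, 3:s, 5:q3, 6:dot, 7:dot
edges: (0,2,o); (0,3,o); (1,0,i); (1,5,i); (5,2,o); (6,2,hold); (7,3,hold)
branch 2 (rule r3):
nodes: 0:q1, 1:s, 2:s, 3:s, 5:q3, 6:dot
edges: (0,2,o); (0,3,o); (1,0,i); (1,5,i); (5,2,o); (6,2,hold)


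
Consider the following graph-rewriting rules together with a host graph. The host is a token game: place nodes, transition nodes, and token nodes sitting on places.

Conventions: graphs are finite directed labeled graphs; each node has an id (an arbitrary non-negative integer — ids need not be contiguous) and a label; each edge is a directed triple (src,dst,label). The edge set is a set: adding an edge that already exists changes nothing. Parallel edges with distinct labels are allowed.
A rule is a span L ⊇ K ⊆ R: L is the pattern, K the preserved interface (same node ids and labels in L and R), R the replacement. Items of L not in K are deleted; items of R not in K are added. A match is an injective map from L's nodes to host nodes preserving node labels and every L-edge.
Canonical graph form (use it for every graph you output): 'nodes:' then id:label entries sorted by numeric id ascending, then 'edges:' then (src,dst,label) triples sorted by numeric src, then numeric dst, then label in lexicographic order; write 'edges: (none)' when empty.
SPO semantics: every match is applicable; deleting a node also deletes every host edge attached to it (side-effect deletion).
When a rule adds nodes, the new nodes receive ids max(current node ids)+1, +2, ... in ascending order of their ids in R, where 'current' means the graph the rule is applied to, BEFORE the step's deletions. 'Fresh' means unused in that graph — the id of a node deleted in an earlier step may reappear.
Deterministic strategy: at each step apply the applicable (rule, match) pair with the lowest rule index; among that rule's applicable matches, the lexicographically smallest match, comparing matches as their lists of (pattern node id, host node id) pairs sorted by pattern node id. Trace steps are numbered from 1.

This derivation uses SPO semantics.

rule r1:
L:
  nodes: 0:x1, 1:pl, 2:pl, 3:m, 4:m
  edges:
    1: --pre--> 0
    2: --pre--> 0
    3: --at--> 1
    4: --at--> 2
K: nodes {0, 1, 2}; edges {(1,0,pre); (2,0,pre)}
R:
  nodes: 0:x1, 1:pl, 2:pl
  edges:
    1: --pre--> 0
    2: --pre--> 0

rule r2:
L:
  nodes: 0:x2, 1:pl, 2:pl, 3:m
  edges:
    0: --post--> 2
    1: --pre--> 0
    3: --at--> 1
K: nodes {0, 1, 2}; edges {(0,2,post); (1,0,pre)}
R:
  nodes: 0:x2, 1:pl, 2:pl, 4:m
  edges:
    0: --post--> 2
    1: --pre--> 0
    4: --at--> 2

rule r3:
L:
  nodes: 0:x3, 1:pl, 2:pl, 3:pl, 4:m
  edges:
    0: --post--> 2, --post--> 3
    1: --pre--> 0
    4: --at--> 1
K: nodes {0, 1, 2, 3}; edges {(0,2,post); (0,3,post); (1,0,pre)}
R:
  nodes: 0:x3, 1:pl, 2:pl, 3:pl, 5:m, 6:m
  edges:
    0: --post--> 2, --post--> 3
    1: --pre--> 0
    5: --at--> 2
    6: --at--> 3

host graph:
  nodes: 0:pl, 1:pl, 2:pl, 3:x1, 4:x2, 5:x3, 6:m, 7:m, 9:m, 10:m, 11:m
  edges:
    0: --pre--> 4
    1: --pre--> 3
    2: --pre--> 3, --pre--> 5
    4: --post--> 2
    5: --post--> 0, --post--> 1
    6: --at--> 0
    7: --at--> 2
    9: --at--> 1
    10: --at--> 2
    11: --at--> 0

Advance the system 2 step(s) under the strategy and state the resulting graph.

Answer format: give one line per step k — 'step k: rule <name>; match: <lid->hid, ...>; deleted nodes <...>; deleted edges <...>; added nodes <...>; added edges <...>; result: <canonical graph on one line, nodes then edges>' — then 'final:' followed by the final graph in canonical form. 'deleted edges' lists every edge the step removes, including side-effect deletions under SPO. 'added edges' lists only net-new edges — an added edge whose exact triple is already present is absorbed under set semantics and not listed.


step 1: rule r1; match: 0->3, 1->1, 2->2, 3->9, 4->7; deleted nodes 7, 9; deleted edges (7,2,at); (9,1,at); added nodes (none); added edges (none); result: nodes: 0:pl, 1:pl, 2:pl, 3:x1, 4:x2, 5:x3, 6:m, 10:m, 11:m edges: (0,4,pre); (1,3,pre); (2,3,pre); (2,5,pre); (4,2,post); (5,0,post); (5,1,post); (6,0,at); (10,2,at); (11,0,at)
step 2: rule r2; match: 0->4, 1->0, 2->2, 3->6; deleted nodes 6; deleted edges (6,0,at); added nodes 12; added edges (12,2,at); result: nodes: 0:pl, 1:pl, 2:pl, 3:x1, 4:x2, 5:x3, 10:m, 11:m, 12:m edges: (0,4,pre); (1,3,pre); (2,3,pre); (2,5,pre); (4,2,post); (5,0,post); (5,1,post); (10,2,at); (11,0,at); (12,2,at)
final:
nodes: 0:pl, 1:pl, 2:pl, 3:x1, 4:x2, 5:x3, 10:m, 11:m, 12:m
edges: (0,4,pre); (1,3,pre); (2,3,pre); (2,5,pre); (4,2,post); (5,0,post); (5,1,post); (10,2,at); (11,0,at); (12,2,at)


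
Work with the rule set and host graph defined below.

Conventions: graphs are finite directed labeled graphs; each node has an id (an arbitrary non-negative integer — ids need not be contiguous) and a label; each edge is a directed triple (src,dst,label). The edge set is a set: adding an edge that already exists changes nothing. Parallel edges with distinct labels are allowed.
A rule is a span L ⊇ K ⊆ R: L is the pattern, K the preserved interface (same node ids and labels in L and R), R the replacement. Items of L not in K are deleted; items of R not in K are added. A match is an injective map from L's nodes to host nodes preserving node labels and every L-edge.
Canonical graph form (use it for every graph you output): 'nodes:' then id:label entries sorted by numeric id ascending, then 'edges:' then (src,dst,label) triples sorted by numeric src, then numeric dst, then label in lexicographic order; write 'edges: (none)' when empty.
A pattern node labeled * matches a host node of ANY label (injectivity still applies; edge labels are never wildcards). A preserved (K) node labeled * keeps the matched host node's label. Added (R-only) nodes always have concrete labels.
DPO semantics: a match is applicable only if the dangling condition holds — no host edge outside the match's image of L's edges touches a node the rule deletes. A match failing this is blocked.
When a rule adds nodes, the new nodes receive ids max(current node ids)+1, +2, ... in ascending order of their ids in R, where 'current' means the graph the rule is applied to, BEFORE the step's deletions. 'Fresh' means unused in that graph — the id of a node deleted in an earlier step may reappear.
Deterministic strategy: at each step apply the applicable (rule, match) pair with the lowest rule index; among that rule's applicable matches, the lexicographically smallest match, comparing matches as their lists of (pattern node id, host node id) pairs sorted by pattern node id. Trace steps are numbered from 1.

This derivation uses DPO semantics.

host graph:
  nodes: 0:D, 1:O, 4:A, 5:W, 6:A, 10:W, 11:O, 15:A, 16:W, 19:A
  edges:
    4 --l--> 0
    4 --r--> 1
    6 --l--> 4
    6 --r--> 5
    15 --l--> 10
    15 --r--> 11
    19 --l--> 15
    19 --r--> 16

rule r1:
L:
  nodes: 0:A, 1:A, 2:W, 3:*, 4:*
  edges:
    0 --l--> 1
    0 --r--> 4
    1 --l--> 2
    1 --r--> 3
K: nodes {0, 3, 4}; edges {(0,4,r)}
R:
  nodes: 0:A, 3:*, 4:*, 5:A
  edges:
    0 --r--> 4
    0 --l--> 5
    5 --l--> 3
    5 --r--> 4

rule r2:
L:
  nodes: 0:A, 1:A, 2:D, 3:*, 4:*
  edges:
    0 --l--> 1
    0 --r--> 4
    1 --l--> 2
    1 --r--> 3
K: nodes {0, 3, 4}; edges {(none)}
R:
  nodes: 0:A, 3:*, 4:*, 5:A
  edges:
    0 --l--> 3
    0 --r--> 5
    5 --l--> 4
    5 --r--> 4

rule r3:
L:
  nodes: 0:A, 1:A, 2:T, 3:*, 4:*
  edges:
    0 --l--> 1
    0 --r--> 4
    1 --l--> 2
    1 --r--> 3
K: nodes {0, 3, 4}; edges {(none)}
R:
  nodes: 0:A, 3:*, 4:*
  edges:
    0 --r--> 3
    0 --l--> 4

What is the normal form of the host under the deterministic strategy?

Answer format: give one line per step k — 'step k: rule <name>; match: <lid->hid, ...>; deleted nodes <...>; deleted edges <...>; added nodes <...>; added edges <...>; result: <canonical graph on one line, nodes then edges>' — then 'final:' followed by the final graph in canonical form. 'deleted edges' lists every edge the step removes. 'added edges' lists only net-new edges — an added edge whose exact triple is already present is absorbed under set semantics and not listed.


step 1: rule r1; match: 0->19, 1->15, 2->10, 3->11, 4->16; deleted nodes 10, 15; deleted edges (15,10,l); (15,11,r); (19,15,l); added nodes 20; added edges (19,20,l); (20,11,l); (20,16,r); result: nodes: 0:D, 1:O, 4:A, 5:W, 6:A, 11:O, 16:W, 19:A, 20:A edges: (4,0,l); (4,1,r); (6,4,l); (6,5,r); (19,16,r); (19,20,l); (20,11,l); (20,16,r)
step 2: rule r2; match: 0->6, 1->4, 2->0, 3->1, 4->5; deleted nodes 0, 4; deleted edges (4,0,l); (4,1,r); (6,4,l); (6,5,r); added nodes 21; added edges (6,1,l); (6,21,r); (21,5,l); (21,5,r); result: nodes: 1:O, 5:W, 6:A, 11:O, 16:W, 19:A, 20:A, 21:A edges: (6,1,l); (6,21,r); (19,16,r); (19,20,l); (20,11,l); (20,16,r); (21,5,l); (21,5,r)
final:
nodes: 1:O, 5:W, 6:A, 11:O, 16:W, 19:A, 20:A, 21:A
edges: (6,1,l); (6,21,r); (19,16,r); (19,20,l); (20,11,l); (20,16,r); (21,5,l); (21,5,r)


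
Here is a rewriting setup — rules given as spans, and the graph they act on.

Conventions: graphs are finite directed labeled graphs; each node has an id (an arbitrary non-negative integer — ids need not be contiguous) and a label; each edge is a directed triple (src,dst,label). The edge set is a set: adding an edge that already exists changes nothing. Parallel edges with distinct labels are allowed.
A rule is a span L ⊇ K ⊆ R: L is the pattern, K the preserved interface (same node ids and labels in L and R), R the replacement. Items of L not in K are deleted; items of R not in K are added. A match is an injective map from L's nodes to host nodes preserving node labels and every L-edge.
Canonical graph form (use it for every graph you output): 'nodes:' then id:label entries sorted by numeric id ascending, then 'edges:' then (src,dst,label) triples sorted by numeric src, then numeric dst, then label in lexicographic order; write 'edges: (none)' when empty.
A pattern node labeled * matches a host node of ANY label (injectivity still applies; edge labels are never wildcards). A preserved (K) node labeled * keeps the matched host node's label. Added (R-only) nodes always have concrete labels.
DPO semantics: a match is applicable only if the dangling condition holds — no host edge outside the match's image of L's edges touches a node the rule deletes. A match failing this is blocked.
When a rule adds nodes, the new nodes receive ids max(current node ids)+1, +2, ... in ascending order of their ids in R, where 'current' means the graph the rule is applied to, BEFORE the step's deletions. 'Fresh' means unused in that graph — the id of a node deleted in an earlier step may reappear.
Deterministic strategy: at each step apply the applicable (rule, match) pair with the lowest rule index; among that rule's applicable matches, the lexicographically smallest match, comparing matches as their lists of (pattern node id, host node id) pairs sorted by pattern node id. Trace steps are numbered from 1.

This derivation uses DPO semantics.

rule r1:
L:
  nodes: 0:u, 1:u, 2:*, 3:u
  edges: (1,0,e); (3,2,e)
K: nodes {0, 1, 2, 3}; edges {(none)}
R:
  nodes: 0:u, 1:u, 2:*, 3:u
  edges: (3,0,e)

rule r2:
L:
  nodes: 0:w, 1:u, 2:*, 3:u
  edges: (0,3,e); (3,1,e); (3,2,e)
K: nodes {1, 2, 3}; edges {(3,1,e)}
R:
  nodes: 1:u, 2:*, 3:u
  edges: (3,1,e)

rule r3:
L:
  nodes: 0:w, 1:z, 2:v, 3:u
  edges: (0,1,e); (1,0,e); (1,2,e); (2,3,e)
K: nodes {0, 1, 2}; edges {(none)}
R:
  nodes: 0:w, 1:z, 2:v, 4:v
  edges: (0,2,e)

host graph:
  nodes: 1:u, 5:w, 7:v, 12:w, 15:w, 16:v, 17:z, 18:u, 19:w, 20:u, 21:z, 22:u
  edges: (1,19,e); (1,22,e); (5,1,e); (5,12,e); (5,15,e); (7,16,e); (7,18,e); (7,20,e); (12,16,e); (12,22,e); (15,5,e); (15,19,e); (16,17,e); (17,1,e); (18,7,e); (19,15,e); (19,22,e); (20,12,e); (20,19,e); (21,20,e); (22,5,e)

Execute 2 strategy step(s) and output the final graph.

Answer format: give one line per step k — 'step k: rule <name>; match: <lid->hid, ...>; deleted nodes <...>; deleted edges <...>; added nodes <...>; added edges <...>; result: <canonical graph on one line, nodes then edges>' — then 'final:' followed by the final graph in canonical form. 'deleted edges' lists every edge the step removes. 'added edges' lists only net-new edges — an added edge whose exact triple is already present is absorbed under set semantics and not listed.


step 1: rule r1; match: 0->22, 1->1, 2->7, 3->18; deleted nodes (none); deleted edges (1,22,e); (18,7,e); added nodes (none); added edges (18,22,e); result: nodes: 1:u, 5:w, 7:v, 12:w, 15:w, 16:v, 17:z, 18:u, 19:w, 20:u, 21:z, 22:u edges: (1,19,e); (5,1,e); (5,12,e); (5,15,e); (7,16,e); (7,18,e); (7,20,e); (12,16,e); (12,22,e); (15,5,e); (15,19,e); (16,17,e); (17,1,e); (18,22,e); (19,15,e); (19,22,e); (20,12,e); (20,19,e); (21,20,e); (22,5,e)
step 2: rule r1; match: 0->22, 1->18, 2->12, 3->20; deleted nodes (none); deleted edges (18,22,e); (20,12,e); added nodes (none); added edges (20,22,e); result: nodes: 1:u, 5:w, 7:v, 12:w, 15:w, 16:v, 17:z, 18:u, 19:w, 20:u, 21:z, 22:u edges: (1,19,e); (5,1,e); (5,12,e); (5,15,e); (7,16,e); (7,18,e); (7,20,e); (12,16,e); (12,22,e); (15,5,e); (15,19,e); (16,17,e); (17,1,e); (19,15,e); (19,22,e); (20,19,e); (20,22,e); (21,20,e); (22,5,e)
final:
nodes: 1:u, 5:w, 7:v, 12:w, 15:w, 16:v, 17:z, 18:u, 19:w, 20:u, 21:z, 22:u
edges: (1,19,e); (5,1,e); (5,12,e); (5,15,e); (7,16,e); (7,18,e); (7,20,e); (12,16,e); (12,22,e); (15,5,e); (15,19,e); (16,17,e); (17,1,e); (19,15,e); (19,22,e); (20,19,e); (20,22,e); (21,20,e); (22,5,e)
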